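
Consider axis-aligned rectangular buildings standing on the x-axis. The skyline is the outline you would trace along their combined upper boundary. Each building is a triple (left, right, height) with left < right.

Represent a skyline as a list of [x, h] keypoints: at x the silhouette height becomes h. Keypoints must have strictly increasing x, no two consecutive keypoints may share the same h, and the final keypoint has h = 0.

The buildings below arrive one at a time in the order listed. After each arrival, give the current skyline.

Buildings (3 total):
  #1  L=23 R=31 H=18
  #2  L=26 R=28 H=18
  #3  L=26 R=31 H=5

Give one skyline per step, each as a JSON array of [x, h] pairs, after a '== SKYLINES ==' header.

== SKYLINES ==
[[23,18],[31,0]]
[[23,18],[31,0]]
[[23,18],[31,0]]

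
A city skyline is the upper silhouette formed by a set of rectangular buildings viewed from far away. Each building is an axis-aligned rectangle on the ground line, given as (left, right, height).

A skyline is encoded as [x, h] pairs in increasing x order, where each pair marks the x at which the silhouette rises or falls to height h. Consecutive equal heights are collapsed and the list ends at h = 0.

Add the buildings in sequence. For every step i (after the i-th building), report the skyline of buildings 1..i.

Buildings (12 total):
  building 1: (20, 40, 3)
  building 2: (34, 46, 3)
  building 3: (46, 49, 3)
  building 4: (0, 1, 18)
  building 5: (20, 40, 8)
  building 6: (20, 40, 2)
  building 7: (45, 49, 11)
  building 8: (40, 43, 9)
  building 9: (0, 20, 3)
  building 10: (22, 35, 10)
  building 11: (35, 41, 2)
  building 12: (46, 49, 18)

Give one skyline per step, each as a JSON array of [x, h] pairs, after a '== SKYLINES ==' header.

== SKYLINES ==
[[20,3],[40,0]]
[[20,3],[46,0]]
[[20,3],[49,0]]
[[0,18],[1,0],[20,3],[49,0]]
[[0,18],[1,0],[20,8],[40,3],[49,0]]
[[0,18],[1,0],[20,8],[40,3],[49,0]]
[[0,18],[1,0],[20,8],[40,3],[45,11],[49,0]]
[[0,18],[1,0],[20,8],[40,9],[43,3],[45,11],[49,0]]
[[0,18],[1,3],[20,8],[40,9],[43,3],[45,11],[49,0]]
[[0,18],[1,3],[20,8],[22,10],[35,8],[40,9],[43,3],[45,11],[49,0]]
[[0,18],[1,3],[20,8],[22,10],[35,8],[40,9],[43,3],[45,11],[49,0]]
[[0,18],[1,3],[20,8],[22,10],[35,8],[40,9],[43,3],[45,11],[46,18],[49,0]]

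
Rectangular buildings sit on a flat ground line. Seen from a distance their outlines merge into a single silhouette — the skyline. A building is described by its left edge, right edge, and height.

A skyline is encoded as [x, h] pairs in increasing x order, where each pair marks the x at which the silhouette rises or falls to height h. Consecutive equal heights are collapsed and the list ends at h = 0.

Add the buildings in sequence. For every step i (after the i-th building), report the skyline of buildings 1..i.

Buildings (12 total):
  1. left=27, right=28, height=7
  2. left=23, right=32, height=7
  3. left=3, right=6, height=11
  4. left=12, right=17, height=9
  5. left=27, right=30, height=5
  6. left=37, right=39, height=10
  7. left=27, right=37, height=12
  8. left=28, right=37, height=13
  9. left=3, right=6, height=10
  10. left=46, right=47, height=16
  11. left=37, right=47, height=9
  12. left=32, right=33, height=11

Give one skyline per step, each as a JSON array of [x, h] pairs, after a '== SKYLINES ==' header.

== SKYLINES ==
[[27,7],[28,0]]
[[23,7],[32,0]]
[[3,11],[6,0],[23,7],[32,0]]
[[3,11],[6,0],[12,9],[17,0],[23,7],[32,0]]
[[3,11],[6,0],[12,9],[17,0],[23,7],[32,0]]
[[3,11],[6,0],[12,9],[17,0],[23,7],[32,0],[37,10],[39,0]]
[[3,11],[6,0],[12,9],[17,0],[23,7],[27,12],[37,10],[39,0]]
[[3,11],[6,0],[12,9],[17,0],[23,7],[27,12],[28,13],[37,10],[39,0]]
[[3,11],[6,0],[12,9],[17,0],[23,7],[27,12],[28,13],[37,10],[39,0]]
[[3,11],[6,0],[12,9],[17,0],[23,7],[27,12],[28,13],[37,10],[39,0],[46,16],[47,0]]
[[3,11],[6,0],[12,9],[17,0],[23,7],[27,12],[28,13],[37,10],[39,9],[46,16],[47,0]]
[[3,11],[6,0],[12,9],[17,0],[23,7],[27,12],[28,13],[37,10],[39,9],[46,16],[47,0]]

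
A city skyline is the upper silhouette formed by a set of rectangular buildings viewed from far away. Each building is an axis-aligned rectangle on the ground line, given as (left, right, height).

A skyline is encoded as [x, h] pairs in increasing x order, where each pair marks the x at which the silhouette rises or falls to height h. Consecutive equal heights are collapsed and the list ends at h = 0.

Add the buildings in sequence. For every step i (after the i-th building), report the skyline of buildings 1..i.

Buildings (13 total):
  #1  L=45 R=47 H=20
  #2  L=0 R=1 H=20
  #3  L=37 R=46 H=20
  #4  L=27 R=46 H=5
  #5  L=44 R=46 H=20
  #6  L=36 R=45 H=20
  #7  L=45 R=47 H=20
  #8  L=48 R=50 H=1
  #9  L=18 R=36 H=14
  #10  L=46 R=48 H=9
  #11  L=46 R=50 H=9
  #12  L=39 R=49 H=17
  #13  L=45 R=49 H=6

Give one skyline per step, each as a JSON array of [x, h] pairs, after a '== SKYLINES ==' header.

== SKYLINES ==
[[45,20],[47,0]]
[[0,20],[1,0],[45,20],[47,0]]
[[0,20],[1,0],[37,20],[47,0]]
[[0,20],[1,0],[27,5],[37,20],[47,0]]
[[0,20],[1,0],[27,5],[37,20],[47,0]]
[[0,20],[1,0],[27,5],[36,20],[47,0]]
[[0,20],[1,0],[27,5],[36,20],[47,0]]
[[0,20],[1,0],[27,5],[36,20],[47,0],[48,1],[50,0]]
[[0,20],[1,0],[18,14],[36,20],[47,0],[48,1],[50,0]]
[[0,20],[1,0],[18,14],[36,20],[47,9],[48,1],[50,0]]
[[0,20],[1,0],[18,14],[36,20],[47,9],[50,0]]
[[0,20],[1,0],[18,14],[36,20],[47,17],[49,9],[50,0]]
[[0,20],[1,0],[18,14],[36,20],[47,17],[49,9],[50,0]]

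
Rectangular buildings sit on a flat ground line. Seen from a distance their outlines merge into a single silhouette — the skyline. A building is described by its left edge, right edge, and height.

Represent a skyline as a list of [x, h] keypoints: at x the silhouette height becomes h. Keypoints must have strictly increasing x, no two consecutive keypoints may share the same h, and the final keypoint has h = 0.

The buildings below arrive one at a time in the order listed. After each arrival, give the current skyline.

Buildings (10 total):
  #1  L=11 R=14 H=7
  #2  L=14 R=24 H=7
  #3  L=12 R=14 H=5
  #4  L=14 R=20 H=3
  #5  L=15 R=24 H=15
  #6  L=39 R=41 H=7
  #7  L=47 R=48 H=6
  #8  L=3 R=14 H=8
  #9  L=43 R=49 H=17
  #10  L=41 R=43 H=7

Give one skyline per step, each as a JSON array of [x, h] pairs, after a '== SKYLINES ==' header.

== SKYLINES ==
[[11,7],[14,0]]
[[11,7],[24,0]]
[[11,7],[24,0]]
[[11,7],[24,0]]
[[11,7],[15,15],[24,0]]
[[11,7],[15,15],[24,0],[39,7],[41,0]]
[[11,7],[15,15],[24,0],[39,7],[41,0],[47,6],[48,0]]
[[3,8],[14,7],[15,15],[24,0],[39,7],[41,0],[47,6],[48,0]]
[[3,8],[14,7],[15,15],[24,0],[39,7],[41,0],[43,17],[49,0]]
[[3,8],[14,7],[15,15],[24,0],[39,7],[43,17],[49,0]]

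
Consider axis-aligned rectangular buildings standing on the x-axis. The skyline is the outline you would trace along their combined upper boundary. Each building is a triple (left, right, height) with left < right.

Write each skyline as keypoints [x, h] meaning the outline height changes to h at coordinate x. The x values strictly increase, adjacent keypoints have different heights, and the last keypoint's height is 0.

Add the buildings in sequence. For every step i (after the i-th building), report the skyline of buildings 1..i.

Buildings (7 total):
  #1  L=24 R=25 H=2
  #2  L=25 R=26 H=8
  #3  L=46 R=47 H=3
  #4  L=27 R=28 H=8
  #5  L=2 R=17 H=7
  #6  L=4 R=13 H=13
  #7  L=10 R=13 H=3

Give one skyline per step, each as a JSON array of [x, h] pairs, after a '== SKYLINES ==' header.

== SKYLINES ==
[[24,2],[25,0]]
[[24,2],[25,8],[26,0]]
[[24,2],[25,8],[26,0],[46,3],[47,0]]
[[24,2],[25,8],[26,0],[27,8],[28,0],[46,3],[47,0]]
[[2,7],[17,0],[24,2],[25,8],[26,0],[27,8],[28,0],[46,3],[47,0]]
[[2,7],[4,13],[13,7],[17,0],[24,2],[25,8],[26,0],[27,8],[28,0],[46,3],[47,0]]
[[2,7],[4,13],[13,7],[17,0],[24,2],[25,8],[26,0],[27,8],[28,0],[46,3],[47,0]]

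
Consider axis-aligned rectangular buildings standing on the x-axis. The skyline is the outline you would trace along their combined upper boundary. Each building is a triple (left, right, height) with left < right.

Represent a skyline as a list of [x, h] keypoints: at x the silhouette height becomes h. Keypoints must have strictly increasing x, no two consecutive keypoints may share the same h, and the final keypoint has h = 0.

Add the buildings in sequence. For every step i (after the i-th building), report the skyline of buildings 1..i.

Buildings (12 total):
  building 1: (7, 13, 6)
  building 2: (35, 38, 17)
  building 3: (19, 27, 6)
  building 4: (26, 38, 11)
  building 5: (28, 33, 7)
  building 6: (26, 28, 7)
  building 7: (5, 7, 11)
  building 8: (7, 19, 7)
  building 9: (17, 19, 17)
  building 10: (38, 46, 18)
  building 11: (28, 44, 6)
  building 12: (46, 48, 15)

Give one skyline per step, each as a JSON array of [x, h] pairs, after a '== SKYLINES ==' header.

== SKYLINES ==
[[7,6],[13,0]]
[[7,6],[13,0],[35,17],[38,0]]
[[7,6],[13,0],[19,6],[27,0],[35,17],[38,0]]
[[7,6],[13,0],[19,6],[26,11],[35,17],[38,0]]
[[7,6],[13,0],[19,6],[26,11],[35,17],[38,0]]
[[7,6],[13,0],[19,6],[26,11],[35,17],[38,0]]
[[5,11],[7,6],[13,0],[19,6],[26,11],[35,17],[38,0]]
[[5,11],[7,7],[19,6],[26,11],[35,17],[38,0]]
[[5,11],[7,7],[17,17],[19,6],[26,11],[35,17],[38,0]]
[[5,11],[7,7],[17,17],[19,6],[26,11],[35,17],[38,18],[46,0]]
[[5,11],[7,7],[17,17],[19,6],[26,11],[35,17],[38,18],[46,0]]
[[5,11],[7,7],[17,17],[19,6],[26,11],[35,17],[38,18],[46,15],[48,0]]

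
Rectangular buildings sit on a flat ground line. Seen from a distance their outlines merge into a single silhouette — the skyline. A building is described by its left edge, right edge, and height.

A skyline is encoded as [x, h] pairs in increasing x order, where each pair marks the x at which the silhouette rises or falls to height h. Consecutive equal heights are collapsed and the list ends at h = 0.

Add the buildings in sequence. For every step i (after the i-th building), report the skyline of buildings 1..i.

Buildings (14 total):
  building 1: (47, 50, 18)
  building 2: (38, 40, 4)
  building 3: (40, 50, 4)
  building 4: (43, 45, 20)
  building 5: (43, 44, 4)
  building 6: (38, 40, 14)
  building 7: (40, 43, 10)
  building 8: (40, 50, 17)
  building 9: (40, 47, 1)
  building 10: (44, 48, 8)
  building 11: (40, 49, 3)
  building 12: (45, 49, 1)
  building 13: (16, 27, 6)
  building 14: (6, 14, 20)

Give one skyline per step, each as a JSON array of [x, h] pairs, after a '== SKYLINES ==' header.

== SKYLINES ==
[[47,18],[50,0]]
[[38,4],[40,0],[47,18],[50,0]]
[[38,4],[47,18],[50,0]]
[[38,4],[43,20],[45,4],[47,18],[50,0]]
[[38,4],[43,20],[45,4],[47,18],[50,0]]
[[38,14],[40,4],[43,20],[45,4],[47,18],[50,0]]
[[38,14],[40,10],[43,20],[45,4],[47,18],[50,0]]
[[38,14],[40,17],[43,20],[45,17],[47,18],[50,0]]
[[38,14],[40,17],[43,20],[45,17],[47,18],[50,0]]
[[38,14],[40,17],[43,20],[45,17],[47,18],[50,0]]
[[38,14],[40,17],[43,20],[45,17],[47,18],[50,0]]
[[38,14],[40,17],[43,20],[45,17],[47,18],[50,0]]
[[16,6],[27,0],[38,14],[40,17],[43,20],[45,17],[47,18],[50,0]]
[[6,20],[14,0],[16,6],[27,0],[38,14],[40,17],[43,20],[45,17],[47,18],[50,0]]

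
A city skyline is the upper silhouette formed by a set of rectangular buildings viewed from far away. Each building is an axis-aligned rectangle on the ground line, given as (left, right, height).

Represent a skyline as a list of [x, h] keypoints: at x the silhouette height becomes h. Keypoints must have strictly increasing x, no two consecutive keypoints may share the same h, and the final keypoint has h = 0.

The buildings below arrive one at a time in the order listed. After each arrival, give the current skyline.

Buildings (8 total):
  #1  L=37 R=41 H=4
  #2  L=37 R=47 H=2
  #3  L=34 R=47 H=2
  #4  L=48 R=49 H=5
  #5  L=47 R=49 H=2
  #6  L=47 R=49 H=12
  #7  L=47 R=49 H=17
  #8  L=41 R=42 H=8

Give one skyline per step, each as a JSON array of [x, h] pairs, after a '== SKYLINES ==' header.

== SKYLINES ==
[[37,4],[41,0]]
[[37,4],[41,2],[47,0]]
[[34,2],[37,4],[41,2],[47,0]]
[[34,2],[37,4],[41,2],[47,0],[48,5],[49,0]]
[[34,2],[37,4],[41,2],[48,5],[49,0]]
[[34,2],[37,4],[41,2],[47,12],[49,0]]
[[34,2],[37,4],[41,2],[47,17],[49,0]]
[[34,2],[37,4],[41,8],[42,2],[47,17],[49,0]]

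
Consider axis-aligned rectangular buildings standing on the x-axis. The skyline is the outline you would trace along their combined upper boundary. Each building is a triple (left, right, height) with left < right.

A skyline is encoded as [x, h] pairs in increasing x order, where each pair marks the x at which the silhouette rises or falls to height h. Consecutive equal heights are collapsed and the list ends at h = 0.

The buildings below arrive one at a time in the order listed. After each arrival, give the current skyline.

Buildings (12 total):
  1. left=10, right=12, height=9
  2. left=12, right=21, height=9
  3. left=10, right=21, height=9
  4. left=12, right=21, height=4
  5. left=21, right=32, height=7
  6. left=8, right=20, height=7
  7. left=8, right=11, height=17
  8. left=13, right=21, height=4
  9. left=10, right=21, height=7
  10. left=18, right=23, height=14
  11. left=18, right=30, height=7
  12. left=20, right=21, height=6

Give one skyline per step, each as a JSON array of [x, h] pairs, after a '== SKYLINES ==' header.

== SKYLINES ==
[[10,9],[12,0]]
[[10,9],[21,0]]
[[10,9],[21,0]]
[[10,9],[21,0]]
[[10,9],[21,7],[32,0]]
[[8,7],[10,9],[21,7],[32,0]]
[[8,17],[11,9],[21,7],[32,0]]
[[8,17],[11,9],[21,7],[32,0]]
[[8,17],[11,9],[21,7],[32,0]]
[[8,17],[11,9],[18,14],[23,7],[32,0]]
[[8,17],[11,9],[18,14],[23,7],[32,0]]
[[8,17],[11,9],[18,14],[23,7],[32,0]]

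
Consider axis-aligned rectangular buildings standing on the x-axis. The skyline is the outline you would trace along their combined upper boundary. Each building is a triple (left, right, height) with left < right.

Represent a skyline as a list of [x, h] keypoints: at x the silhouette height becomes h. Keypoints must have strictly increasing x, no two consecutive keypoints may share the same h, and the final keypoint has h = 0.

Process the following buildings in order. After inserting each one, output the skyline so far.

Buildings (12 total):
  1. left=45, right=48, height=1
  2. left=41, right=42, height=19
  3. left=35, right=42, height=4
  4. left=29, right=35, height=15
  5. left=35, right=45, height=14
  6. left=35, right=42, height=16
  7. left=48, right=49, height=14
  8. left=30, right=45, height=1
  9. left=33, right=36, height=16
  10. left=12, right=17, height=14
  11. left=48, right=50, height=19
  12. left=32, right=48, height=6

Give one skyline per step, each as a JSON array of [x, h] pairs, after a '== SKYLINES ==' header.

== SKYLINES ==
[[45,1],[48,0]]
[[41,19],[42,0],[45,1],[48,0]]
[[35,4],[41,19],[42,0],[45,1],[48,0]]
[[29,15],[35,4],[41,19],[42,0],[45,1],[48,0]]
[[29,15],[35,14],[41,19],[42,14],[45,1],[48,0]]
[[29,15],[35,16],[41,19],[42,14],[45,1],[48,0]]
[[29,15],[35,16],[41,19],[42,14],[45,1],[48,14],[49,0]]
[[29,15],[35,16],[41,19],[42,14],[45,1],[48,14],[49,0]]
[[29,15],[33,16],[41,19],[42,14],[45,1],[48,14],[49,0]]
[[12,14],[17,0],[29,15],[33,16],[41,19],[42,14],[45,1],[48,14],[49,0]]
[[12,14],[17,0],[29,15],[33,16],[41,19],[42,14],[45,1],[48,19],[50,0]]
[[12,14],[17,0],[29,15],[33,16],[41,19],[42,14],[45,6],[48,19],[50,0]]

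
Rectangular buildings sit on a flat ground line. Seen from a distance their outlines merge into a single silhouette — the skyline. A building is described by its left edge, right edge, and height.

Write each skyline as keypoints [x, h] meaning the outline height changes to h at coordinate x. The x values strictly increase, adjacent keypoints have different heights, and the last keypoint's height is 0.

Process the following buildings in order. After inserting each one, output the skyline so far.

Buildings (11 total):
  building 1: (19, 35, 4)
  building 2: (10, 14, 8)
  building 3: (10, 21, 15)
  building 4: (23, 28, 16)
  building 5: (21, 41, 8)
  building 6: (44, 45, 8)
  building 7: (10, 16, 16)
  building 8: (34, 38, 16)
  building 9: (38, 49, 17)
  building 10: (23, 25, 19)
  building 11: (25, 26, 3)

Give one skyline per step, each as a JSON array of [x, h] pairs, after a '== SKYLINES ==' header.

== SKYLINES ==
[[19,4],[35,0]]
[[10,8],[14,0],[19,4],[35,0]]
[[10,15],[21,4],[35,0]]
[[10,15],[21,4],[23,16],[28,4],[35,0]]
[[10,15],[21,8],[23,16],[28,8],[41,0]]
[[10,15],[21,8],[23,16],[28,8],[41,0],[44,8],[45,0]]
[[10,16],[16,15],[21,8],[23,16],[28,8],[41,0],[44,8],[45,0]]
[[10,16],[16,15],[21,8],[23,16],[28,8],[34,16],[38,8],[41,0],[44,8],[45,0]]
[[10,16],[16,15],[21,8],[23,16],[28,8],[34,16],[38,17],[49,0]]
[[10,16],[16,15],[21,8],[23,19],[25,16],[28,8],[34,16],[38,17],[49,0]]
[[10,16],[16,15],[21,8],[23,19],[25,16],[28,8],[34,16],[38,17],[49,0]]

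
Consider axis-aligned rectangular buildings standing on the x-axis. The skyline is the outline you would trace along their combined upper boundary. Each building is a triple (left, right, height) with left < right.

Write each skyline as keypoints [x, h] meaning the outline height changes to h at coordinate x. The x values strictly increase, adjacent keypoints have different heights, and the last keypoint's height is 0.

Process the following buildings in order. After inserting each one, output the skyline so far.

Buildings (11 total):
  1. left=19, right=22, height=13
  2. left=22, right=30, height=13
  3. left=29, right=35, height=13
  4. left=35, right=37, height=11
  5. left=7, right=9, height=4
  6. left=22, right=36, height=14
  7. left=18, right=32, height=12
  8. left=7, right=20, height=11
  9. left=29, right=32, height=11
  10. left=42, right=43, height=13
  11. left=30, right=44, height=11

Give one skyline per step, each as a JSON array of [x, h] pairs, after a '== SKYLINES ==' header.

== SKYLINES ==
[[19,13],[22,0]]
[[19,13],[30,0]]
[[19,13],[35,0]]
[[19,13],[35,11],[37,0]]
[[7,4],[9,0],[19,13],[35,11],[37,0]]
[[7,4],[9,0],[19,13],[22,14],[36,11],[37,0]]
[[7,4],[9,0],[18,12],[19,13],[22,14],[36,11],[37,0]]
[[7,11],[18,12],[19,13],[22,14],[36,11],[37,0]]
[[7,11],[18,12],[19,13],[22,14],[36,11],[37,0]]
[[7,11],[18,12],[19,13],[22,14],[36,11],[37,0],[42,13],[43,0]]
[[7,11],[18,12],[19,13],[22,14],[36,11],[42,13],[43,11],[44,0]]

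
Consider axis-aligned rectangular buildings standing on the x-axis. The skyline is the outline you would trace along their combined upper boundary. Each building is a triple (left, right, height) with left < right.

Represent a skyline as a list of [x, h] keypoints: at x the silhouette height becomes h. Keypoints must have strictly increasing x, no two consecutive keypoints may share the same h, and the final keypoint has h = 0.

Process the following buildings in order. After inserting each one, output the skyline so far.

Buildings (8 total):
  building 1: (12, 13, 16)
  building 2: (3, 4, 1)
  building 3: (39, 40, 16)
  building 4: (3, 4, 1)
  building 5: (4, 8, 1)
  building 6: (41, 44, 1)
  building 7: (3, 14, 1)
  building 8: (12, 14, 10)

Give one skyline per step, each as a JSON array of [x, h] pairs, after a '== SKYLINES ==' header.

== SKYLINES ==
[[12,16],[13,0]]
[[3,1],[4,0],[12,16],[13,0]]
[[3,1],[4,0],[12,16],[13,0],[39,16],[40,0]]
[[3,1],[4,0],[12,16],[13,0],[39,16],[40,0]]
[[3,1],[8,0],[12,16],[13,0],[39,16],[40,0]]
[[3,1],[8,0],[12,16],[13,0],[39,16],[40,0],[41,1],[44,0]]
[[3,1],[12,16],[13,1],[14,0],[39,16],[40,0],[41,1],[44,0]]
[[3,1],[12,16],[13,10],[14,0],[39,16],[40,0],[41,1],[44,0]]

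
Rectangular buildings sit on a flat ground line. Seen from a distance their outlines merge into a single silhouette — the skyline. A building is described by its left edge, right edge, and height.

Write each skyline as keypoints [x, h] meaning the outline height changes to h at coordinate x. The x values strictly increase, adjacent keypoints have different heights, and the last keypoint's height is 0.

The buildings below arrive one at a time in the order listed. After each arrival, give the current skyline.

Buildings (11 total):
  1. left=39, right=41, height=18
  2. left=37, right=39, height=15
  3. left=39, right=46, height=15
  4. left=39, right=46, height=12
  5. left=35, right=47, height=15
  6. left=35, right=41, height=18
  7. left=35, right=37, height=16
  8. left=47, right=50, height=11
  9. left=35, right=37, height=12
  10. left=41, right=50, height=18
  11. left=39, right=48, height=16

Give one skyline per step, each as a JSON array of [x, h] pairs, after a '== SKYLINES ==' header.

== SKYLINES ==
[[39,18],[41,0]]
[[37,15],[39,18],[41,0]]
[[37,15],[39,18],[41,15],[46,0]]
[[37,15],[39,18],[41,15],[46,0]]
[[35,15],[39,18],[41,15],[47,0]]
[[35,18],[41,15],[47,0]]
[[35,18],[41,15],[47,0]]
[[35,18],[41,15],[47,11],[50,0]]
[[35,18],[41,15],[47,11],[50,0]]
[[35,18],[50,0]]
[[35,18],[50,0]]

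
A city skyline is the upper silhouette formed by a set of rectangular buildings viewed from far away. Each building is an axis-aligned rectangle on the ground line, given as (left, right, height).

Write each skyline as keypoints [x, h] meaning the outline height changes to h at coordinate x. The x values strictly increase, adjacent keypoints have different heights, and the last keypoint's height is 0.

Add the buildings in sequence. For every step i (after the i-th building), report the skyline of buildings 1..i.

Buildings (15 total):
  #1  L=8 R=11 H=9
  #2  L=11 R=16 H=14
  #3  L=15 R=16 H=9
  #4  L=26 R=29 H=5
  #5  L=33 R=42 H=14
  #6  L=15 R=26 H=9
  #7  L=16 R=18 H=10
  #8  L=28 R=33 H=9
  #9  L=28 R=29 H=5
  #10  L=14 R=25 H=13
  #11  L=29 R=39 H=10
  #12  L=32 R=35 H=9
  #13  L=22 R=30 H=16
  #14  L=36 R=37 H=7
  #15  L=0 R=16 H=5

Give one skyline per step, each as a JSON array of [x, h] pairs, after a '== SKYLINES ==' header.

== SKYLINES ==
[[8,9],[11,0]]
[[8,9],[11,14],[16,0]]
[[8,9],[11,14],[16,0]]
[[8,9],[11,14],[16,0],[26,5],[29,0]]
[[8,9],[11,14],[16,0],[26,5],[29,0],[33,14],[42,0]]
[[8,9],[11,14],[16,9],[26,5],[29,0],[33,14],[42,0]]
[[8,9],[11,14],[16,10],[18,9],[26,5],[29,0],[33,14],[42,0]]
[[8,9],[11,14],[16,10],[18,9],[26,5],[28,9],[33,14],[42,0]]
[[8,9],[11,14],[16,10],[18,9],[26,5],[28,9],[33,14],[42,0]]
[[8,9],[11,14],[16,13],[25,9],[26,5],[28,9],[33,14],[42,0]]
[[8,9],[11,14],[16,13],[25,9],[26,5],[28,9],[29,10],[33,14],[42,0]]
[[8,9],[11,14],[16,13],[25,9],[26,5],[28,9],[29,10],[33,14],[42,0]]
[[8,9],[11,14],[16,13],[22,16],[30,10],[33,14],[42,0]]
[[8,9],[11,14],[16,13],[22,16],[30,10],[33,14],[42,0]]
[[0,5],[8,9],[11,14],[16,13],[22,16],[30,10],[33,14],[42,0]]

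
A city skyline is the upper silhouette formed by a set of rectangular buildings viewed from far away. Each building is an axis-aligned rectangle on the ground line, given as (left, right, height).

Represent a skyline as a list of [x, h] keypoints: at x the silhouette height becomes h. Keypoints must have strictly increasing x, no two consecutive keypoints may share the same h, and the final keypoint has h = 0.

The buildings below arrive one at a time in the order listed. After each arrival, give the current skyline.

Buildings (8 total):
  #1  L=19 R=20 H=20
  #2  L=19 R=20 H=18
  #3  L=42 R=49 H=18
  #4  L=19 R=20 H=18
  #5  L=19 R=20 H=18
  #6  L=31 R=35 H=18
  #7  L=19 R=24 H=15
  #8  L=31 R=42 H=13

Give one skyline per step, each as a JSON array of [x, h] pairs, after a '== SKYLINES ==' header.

== SKYLINES ==
[[19,20],[20,0]]
[[19,20],[20,0]]
[[19,20],[20,0],[42,18],[49,0]]
[[19,20],[20,0],[42,18],[49,0]]
[[19,20],[20,0],[42,18],[49,0]]
[[19,20],[20,0],[31,18],[35,0],[42,18],[49,0]]
[[19,20],[20,15],[24,0],[31,18],[35,0],[42,18],[49,0]]
[[19,20],[20,15],[24,0],[31,18],[35,13],[42,18],[49,0]]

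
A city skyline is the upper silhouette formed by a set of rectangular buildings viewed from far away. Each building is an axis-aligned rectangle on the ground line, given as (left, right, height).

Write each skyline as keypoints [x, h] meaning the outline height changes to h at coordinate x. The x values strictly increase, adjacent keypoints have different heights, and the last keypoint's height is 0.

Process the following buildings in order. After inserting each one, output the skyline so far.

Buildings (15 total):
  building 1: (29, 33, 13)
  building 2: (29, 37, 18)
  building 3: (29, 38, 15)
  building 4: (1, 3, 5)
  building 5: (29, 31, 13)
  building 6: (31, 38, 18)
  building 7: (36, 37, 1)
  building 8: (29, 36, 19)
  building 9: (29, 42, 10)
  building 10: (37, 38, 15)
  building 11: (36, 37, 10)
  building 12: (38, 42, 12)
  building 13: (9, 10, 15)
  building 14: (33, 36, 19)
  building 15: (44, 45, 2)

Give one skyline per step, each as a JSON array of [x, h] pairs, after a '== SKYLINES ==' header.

== SKYLINES ==
[[29,13],[33,0]]
[[29,18],[37,0]]
[[29,18],[37,15],[38,0]]
[[1,5],[3,0],[29,18],[37,15],[38,0]]
[[1,5],[3,0],[29,18],[37,15],[38,0]]
[[1,5],[3,0],[29,18],[38,0]]
[[1,5],[3,0],[29,18],[38,0]]
[[1,5],[3,0],[29,19],[36,18],[38,0]]
[[1,5],[3,0],[29,19],[36,18],[38,10],[42,0]]
[[1,5],[3,0],[29,19],[36,18],[38,10],[42,0]]
[[1,5],[3,0],[29,19],[36,18],[38,10],[42,0]]
[[1,5],[3,0],[29,19],[36,18],[38,12],[42,0]]
[[1,5],[3,0],[9,15],[10,0],[29,19],[36,18],[38,12],[42,0]]
[[1,5],[3,0],[9,15],[10,0],[29,19],[36,18],[38,12],[42,0]]
[[1,5],[3,0],[9,15],[10,0],[29,19],[36,18],[38,12],[42,0],[44,2],[45,0]]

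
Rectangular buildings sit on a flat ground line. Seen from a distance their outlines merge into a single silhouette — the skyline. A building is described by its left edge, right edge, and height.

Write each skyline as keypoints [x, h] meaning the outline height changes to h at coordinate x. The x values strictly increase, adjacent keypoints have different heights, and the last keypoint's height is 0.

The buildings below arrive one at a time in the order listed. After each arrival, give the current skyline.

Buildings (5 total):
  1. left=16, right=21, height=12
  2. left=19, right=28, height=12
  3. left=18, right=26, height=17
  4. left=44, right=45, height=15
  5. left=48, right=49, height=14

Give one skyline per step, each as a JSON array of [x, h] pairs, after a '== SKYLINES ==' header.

== SKYLINES ==
[[16,12],[21,0]]
[[16,12],[28,0]]
[[16,12],[18,17],[26,12],[28,0]]
[[16,12],[18,17],[26,12],[28,0],[44,15],[45,0]]
[[16,12],[18,17],[26,12],[28,0],[44,15],[45,0],[48,14],[49,0]]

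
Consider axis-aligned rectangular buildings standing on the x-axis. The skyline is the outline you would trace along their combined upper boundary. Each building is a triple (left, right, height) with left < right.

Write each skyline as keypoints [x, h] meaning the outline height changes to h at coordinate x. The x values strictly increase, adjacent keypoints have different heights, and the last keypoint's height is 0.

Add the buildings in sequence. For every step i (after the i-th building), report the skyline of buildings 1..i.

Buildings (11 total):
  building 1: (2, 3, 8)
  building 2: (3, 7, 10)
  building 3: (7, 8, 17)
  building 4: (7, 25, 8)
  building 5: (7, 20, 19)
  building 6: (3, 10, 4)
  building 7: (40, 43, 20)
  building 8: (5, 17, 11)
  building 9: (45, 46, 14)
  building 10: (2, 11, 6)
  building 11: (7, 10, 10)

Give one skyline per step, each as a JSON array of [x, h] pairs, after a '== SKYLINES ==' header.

== SKYLINES ==
[[2,8],[3,0]]
[[2,8],[3,10],[7,0]]
[[2,8],[3,10],[7,17],[8,0]]
[[2,8],[3,10],[7,17],[8,8],[25,0]]
[[2,8],[3,10],[7,19],[20,8],[25,0]]
[[2,8],[3,10],[7,19],[20,8],[25,0]]
[[2,8],[3,10],[7,19],[20,8],[25,0],[40,20],[43,0]]
[[2,8],[3,10],[5,11],[7,19],[20,8],[25,0],[40,20],[43,0]]
[[2,8],[3,10],[5,11],[7,19],[20,8],[25,0],[40,20],[43,0],[45,14],[46,0]]
[[2,8],[3,10],[5,11],[7,19],[20,8],[25,0],[40,20],[43,0],[45,14],[46,0]]
[[2,8],[3,10],[5,11],[7,19],[20,8],[25,0],[40,20],[43,0],[45,14],[46,0]]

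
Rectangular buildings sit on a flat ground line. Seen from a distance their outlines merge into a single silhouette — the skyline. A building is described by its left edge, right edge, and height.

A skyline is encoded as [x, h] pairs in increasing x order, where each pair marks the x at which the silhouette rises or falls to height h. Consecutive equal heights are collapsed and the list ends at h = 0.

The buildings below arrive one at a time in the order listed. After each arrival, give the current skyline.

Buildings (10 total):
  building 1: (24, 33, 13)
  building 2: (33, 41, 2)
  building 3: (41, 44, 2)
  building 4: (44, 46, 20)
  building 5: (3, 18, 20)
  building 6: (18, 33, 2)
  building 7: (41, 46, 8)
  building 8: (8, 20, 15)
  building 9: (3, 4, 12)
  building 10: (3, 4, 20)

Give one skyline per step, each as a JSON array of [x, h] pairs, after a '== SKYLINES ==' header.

== SKYLINES ==
[[24,13],[33,0]]
[[24,13],[33,2],[41,0]]
[[24,13],[33,2],[44,0]]
[[24,13],[33,2],[44,20],[46,0]]
[[3,20],[18,0],[24,13],[33,2],[44,20],[46,0]]
[[3,20],[18,2],[24,13],[33,2],[44,20],[46,0]]
[[3,20],[18,2],[24,13],[33,2],[41,8],[44,20],[46,0]]
[[3,20],[18,15],[20,2],[24,13],[33,2],[41,8],[44,20],[46,0]]
[[3,20],[18,15],[20,2],[24,13],[33,2],[41,8],[44,20],[46,0]]
[[3,20],[18,15],[20,2],[24,13],[33,2],[41,8],[44,20],[46,0]]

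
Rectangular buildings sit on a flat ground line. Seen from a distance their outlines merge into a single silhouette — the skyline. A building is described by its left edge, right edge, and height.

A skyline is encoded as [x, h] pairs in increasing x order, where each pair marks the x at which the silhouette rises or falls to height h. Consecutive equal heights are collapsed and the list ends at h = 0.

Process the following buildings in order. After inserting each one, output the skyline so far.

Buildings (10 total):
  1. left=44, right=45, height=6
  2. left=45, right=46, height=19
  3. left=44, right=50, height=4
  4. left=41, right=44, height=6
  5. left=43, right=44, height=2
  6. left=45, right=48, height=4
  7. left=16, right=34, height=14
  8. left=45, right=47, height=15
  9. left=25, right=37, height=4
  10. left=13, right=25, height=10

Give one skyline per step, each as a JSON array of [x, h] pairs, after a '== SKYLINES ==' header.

== SKYLINES ==
[[44,6],[45,0]]
[[44,6],[45,19],[46,0]]
[[44,6],[45,19],[46,4],[50,0]]
[[41,6],[45,19],[46,4],[50,0]]
[[41,6],[45,19],[46,4],[50,0]]
[[41,6],[45,19],[46,4],[50,0]]
[[16,14],[34,0],[41,6],[45,19],[46,4],[50,0]]
[[16,14],[34,0],[41,6],[45,19],[46,15],[47,4],[50,0]]
[[16,14],[34,4],[37,0],[41,6],[45,19],[46,15],[47,4],[50,0]]
[[13,10],[16,14],[34,4],[37,0],[41,6],[45,19],[46,15],[47,4],[50,0]]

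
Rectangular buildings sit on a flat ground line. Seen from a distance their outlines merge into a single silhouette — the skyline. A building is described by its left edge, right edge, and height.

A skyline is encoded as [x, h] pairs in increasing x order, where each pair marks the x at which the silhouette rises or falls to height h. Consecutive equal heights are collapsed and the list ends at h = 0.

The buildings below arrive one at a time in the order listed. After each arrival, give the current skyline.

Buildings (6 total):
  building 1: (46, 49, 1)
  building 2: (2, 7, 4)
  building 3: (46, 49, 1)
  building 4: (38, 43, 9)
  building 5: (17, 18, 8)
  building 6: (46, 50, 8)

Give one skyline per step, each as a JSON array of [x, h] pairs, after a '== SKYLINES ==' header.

== SKYLINES ==
[[46,1],[49,0]]
[[2,4],[7,0],[46,1],[49,0]]
[[2,4],[7,0],[46,1],[49,0]]
[[2,4],[7,0],[38,9],[43,0],[46,1],[49,0]]
[[2,4],[7,0],[17,8],[18,0],[38,9],[43,0],[46,1],[49,0]]
[[2,4],[7,0],[17,8],[18,0],[38,9],[43,0],[46,8],[50,0]]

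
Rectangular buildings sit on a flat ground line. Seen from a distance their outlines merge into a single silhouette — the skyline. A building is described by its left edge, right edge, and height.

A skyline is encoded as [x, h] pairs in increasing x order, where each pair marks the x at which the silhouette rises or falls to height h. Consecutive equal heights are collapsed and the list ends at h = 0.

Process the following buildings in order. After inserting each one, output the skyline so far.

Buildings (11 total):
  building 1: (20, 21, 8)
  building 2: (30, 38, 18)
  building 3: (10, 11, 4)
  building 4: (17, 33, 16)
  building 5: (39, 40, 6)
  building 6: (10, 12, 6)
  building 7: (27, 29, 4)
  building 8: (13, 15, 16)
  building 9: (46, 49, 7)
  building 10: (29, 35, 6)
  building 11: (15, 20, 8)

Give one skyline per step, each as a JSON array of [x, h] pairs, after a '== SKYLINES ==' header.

== SKYLINES ==
[[20,8],[21,0]]
[[20,8],[21,0],[30,18],[38,0]]
[[10,4],[11,0],[20,8],[21,0],[30,18],[38,0]]
[[10,4],[11,0],[17,16],[30,18],[38,0]]
[[10,4],[11,0],[17,16],[30,18],[38,0],[39,6],[40,0]]
[[10,6],[12,0],[17,16],[30,18],[38,0],[39,6],[40,0]]
[[10,6],[12,0],[17,16],[30,18],[38,0],[39,6],[40,0]]
[[10,6],[12,0],[13,16],[15,0],[17,16],[30,18],[38,0],[39,6],[40,0]]
[[10,6],[12,0],[13,16],[15,0],[17,16],[30,18],[38,0],[39,6],[40,0],[46,7],[49,0]]
[[10,6],[12,0],[13,16],[15,0],[17,16],[30,18],[38,0],[39,6],[40,0],[46,7],[49,0]]
[[10,6],[12,0],[13,16],[15,8],[17,16],[30,18],[38,0],[39,6],[40,0],[46,7],[49,0]]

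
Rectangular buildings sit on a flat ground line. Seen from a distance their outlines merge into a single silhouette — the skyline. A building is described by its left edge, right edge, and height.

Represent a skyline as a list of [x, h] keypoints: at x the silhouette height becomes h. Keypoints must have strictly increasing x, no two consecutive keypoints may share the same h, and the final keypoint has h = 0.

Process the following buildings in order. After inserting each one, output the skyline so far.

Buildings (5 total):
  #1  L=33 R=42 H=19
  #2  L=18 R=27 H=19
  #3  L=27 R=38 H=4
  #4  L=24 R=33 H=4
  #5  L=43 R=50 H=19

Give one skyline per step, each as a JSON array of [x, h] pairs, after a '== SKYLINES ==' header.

== SKYLINES ==
[[33,19],[42,0]]
[[18,19],[27,0],[33,19],[42,0]]
[[18,19],[27,4],[33,19],[42,0]]
[[18,19],[27,4],[33,19],[42,0]]
[[18,19],[27,4],[33,19],[42,0],[43,19],[50,0]]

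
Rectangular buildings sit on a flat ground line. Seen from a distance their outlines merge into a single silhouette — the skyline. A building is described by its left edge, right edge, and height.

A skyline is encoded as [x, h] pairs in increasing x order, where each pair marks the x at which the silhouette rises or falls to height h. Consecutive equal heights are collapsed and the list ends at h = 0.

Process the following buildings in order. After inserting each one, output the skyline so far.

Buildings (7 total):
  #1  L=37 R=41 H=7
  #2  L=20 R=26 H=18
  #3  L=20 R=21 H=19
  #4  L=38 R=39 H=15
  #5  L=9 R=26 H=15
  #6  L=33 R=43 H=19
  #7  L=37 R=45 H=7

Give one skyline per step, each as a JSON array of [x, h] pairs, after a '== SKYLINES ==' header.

== SKYLINES ==
[[37,7],[41,0]]
[[20,18],[26,0],[37,7],[41,0]]
[[20,19],[21,18],[26,0],[37,7],[41,0]]
[[20,19],[21,18],[26,0],[37,7],[38,15],[39,7],[41,0]]
[[9,15],[20,19],[21,18],[26,0],[37,7],[38,15],[39,7],[41,0]]
[[9,15],[20,19],[21,18],[26,0],[33,19],[43,0]]
[[9,15],[20,19],[21,18],[26,0],[33,19],[43,7],[45,0]]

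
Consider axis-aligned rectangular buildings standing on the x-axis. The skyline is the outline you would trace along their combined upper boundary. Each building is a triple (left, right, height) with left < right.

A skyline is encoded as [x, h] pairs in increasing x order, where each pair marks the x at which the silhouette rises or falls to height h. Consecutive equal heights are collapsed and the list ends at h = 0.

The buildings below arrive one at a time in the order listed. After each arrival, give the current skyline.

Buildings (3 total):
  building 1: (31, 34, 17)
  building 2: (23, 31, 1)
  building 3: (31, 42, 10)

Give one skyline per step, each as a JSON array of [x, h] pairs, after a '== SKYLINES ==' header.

== SKYLINES ==
[[31,17],[34,0]]
[[23,1],[31,17],[34,0]]
[[23,1],[31,17],[34,10],[42,0]]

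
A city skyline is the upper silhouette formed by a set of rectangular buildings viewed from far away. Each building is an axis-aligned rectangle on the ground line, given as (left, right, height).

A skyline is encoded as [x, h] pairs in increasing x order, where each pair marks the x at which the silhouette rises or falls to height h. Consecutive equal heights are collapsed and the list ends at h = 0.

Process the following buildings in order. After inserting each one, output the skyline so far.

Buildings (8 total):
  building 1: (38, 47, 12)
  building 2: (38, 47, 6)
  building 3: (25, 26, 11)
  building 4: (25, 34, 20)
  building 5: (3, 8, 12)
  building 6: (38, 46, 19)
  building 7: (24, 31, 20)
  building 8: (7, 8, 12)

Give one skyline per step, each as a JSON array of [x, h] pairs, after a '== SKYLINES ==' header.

== SKYLINES ==
[[38,12],[47,0]]
[[38,12],[47,0]]
[[25,11],[26,0],[38,12],[47,0]]
[[25,20],[34,0],[38,12],[47,0]]
[[3,12],[8,0],[25,20],[34,0],[38,12],[47,0]]
[[3,12],[8,0],[25,20],[34,0],[38,19],[46,12],[47,0]]
[[3,12],[8,0],[24,20],[34,0],[38,19],[46,12],[47,0]]
[[3,12],[8,0],[24,20],[34,0],[38,19],[46,12],[47,0]]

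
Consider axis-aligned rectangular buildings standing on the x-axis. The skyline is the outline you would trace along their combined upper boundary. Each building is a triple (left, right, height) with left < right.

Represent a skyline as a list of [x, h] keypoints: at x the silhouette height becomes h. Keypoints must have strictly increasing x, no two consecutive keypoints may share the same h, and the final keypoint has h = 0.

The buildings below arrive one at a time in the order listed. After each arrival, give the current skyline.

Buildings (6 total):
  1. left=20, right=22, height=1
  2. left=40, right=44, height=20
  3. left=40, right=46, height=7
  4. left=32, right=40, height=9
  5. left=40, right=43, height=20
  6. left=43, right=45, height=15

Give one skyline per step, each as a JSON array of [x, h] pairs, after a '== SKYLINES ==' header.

== SKYLINES ==
[[20,1],[22,0]]
[[20,1],[22,0],[40,20],[44,0]]
[[20,1],[22,0],[40,20],[44,7],[46,0]]
[[20,1],[22,0],[32,9],[40,20],[44,7],[46,0]]
[[20,1],[22,0],[32,9],[40,20],[44,7],[46,0]]
[[20,1],[22,0],[32,9],[40,20],[44,15],[45,7],[46,0]]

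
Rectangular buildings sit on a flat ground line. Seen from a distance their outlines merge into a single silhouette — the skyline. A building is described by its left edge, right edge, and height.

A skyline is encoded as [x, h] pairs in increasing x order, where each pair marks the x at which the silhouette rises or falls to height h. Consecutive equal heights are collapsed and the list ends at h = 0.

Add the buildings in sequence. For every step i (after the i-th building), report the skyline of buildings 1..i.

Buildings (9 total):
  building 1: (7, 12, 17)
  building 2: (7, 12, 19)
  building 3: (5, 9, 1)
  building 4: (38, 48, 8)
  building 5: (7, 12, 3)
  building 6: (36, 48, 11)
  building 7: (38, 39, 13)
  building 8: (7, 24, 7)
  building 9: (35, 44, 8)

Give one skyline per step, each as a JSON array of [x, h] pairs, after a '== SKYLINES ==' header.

== SKYLINES ==
[[7,17],[12,0]]
[[7,19],[12,0]]
[[5,1],[7,19],[12,0]]
[[5,1],[7,19],[12,0],[38,8],[48,0]]
[[5,1],[7,19],[12,0],[38,8],[48,0]]
[[5,1],[7,19],[12,0],[36,11],[48,0]]
[[5,1],[7,19],[12,0],[36,11],[38,13],[39,11],[48,0]]
[[5,1],[7,19],[12,7],[24,0],[36,11],[38,13],[39,11],[48,0]]
[[5,1],[7,19],[12,7],[24,0],[35,8],[36,11],[38,13],[39,11],[48,0]]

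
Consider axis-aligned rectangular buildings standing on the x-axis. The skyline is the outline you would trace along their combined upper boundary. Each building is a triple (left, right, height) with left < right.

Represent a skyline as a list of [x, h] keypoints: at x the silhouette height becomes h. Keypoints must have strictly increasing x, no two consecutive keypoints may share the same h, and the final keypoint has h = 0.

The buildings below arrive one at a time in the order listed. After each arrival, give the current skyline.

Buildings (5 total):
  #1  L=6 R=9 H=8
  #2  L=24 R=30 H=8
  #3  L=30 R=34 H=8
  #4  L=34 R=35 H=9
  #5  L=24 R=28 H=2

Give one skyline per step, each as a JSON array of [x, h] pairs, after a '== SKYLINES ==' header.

== SKYLINES ==
[[6,8],[9,0]]
[[6,8],[9,0],[24,8],[30,0]]
[[6,8],[9,0],[24,8],[34,0]]
[[6,8],[9,0],[24,8],[34,9],[35,0]]
[[6,8],[9,0],[24,8],[34,9],[35,0]]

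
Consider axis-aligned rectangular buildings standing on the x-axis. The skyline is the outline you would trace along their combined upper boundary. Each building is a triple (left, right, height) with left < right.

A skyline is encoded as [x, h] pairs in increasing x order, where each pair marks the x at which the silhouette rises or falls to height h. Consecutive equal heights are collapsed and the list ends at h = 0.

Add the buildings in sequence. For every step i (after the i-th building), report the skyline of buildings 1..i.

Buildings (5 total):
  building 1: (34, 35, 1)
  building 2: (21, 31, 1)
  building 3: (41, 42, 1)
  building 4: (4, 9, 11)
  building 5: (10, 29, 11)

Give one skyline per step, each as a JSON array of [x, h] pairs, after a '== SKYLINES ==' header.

== SKYLINES ==
[[34,1],[35,0]]
[[21,1],[31,0],[34,1],[35,0]]
[[21,1],[31,0],[34,1],[35,0],[41,1],[42,0]]
[[4,11],[9,0],[21,1],[31,0],[34,1],[35,0],[41,1],[42,0]]
[[4,11],[9,0],[10,11],[29,1],[31,0],[34,1],[35,0],[41,1],[42,0]]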